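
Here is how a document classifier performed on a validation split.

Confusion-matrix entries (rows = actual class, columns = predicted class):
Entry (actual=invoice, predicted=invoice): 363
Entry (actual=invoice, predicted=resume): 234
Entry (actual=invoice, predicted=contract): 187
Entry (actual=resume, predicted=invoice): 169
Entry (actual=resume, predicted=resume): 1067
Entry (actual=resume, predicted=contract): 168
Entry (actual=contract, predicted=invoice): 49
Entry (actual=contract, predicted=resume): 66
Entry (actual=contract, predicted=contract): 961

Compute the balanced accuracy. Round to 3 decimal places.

0.705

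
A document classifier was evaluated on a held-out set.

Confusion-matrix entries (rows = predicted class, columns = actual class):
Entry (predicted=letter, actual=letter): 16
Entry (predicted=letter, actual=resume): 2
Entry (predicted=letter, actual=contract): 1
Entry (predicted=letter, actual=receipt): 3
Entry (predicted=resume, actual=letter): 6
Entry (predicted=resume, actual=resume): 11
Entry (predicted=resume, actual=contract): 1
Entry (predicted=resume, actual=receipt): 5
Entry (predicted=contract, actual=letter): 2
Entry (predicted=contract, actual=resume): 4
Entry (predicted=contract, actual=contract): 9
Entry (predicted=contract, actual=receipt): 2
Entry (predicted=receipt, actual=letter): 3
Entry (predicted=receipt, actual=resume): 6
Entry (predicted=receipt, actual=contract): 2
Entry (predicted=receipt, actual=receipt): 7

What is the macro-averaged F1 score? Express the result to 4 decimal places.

0.5328

Per-class F1 score (2·TP/(2·TP+FP+FN)):
  letter: TP=16, FP=2+1+3=6, FN=6+2+3=11 → 32/49 = 0.65306
  resume: TP=11, FP=6+1+5=12, FN=2+4+6=12 → 22/46 = 0.47826
  contract: TP=9, FP=2+4+2=8, FN=1+1+2=4 → 18/30 = 0.60000
  receipt: TP=7, FP=3+6+2=11, FN=3+5+2=10 → 14/35 = 0.40000
Macro-F1 score = mean = (0.65306 + 0.47826 + 0.60000 + 0.40000) / 4 = 0.5328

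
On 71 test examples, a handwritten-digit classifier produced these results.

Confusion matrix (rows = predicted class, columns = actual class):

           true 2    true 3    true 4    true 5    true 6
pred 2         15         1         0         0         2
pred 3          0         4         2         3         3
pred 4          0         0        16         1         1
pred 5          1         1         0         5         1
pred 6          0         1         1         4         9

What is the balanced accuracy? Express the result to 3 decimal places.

Balanced accuracy = mean of per-class recall.
  2: recall = 15/16 = 0.9375
  3: recall = 4/7 = 0.5714
  4: recall = 16/19 = 0.8421
  5: recall = 5/13 = 0.3846
  6: recall = 9/16 = 0.5625
Mean = (0.9375 + 0.5714 + 0.8421 + 0.3846 + 0.5625) / 5 = 0.660

0.660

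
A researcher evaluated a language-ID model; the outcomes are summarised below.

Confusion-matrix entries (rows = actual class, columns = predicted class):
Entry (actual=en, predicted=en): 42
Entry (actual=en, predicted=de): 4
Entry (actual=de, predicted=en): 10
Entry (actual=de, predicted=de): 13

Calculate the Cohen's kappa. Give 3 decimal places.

0.512

Observed agreement pₒ = trace/N = 55/69 = 0.7971
Expected agreement pₑ = Σ (rowᵢ·colᵢ)/N² = (46·52 + 23·17)/69² = 0.5845
κ = (pₒ − pₑ)/(1 − pₑ) = (0.7971 − 0.5845)/(1 − 0.5845) = 0.512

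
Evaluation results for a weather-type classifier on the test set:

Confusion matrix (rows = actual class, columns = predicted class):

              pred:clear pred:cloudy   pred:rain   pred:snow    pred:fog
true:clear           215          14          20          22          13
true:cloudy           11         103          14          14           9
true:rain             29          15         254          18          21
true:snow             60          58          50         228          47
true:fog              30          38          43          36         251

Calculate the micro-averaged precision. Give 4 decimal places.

Micro-averaging pools counts across classes: ΣTP=1051, ΣFP=562, ΣFN=562.
Micro-precision = TP/(TP+FP) on pooled counts = 0.6516 (equals overall accuracy in single-label multiclass).

0.6516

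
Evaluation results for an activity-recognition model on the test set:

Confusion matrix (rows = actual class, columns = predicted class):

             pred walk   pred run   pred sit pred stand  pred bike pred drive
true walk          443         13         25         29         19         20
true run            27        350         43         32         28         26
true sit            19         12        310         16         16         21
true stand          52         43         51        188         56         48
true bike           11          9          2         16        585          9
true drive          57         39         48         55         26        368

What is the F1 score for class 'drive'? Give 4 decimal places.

0.6783

Take TP from the diagonal, FP from the rest of the 'drive' prediction marginal, FN from the rest of the 'drive' actual marginal.
F1 score = 2·TP/(2·TP+FP+FN).
drive: TP=368, FP=20+26+21+48+9=124, FN=57+39+48+55+26=225 → 736/1085 = 0.67834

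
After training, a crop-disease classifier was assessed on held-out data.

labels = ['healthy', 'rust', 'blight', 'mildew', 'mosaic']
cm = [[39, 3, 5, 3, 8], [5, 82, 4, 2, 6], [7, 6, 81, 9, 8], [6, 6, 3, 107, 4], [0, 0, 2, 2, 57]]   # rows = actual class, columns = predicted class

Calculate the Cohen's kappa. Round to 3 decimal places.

Observed agreement pₒ = trace/N = 366/455 = 0.8044
Expected agreement pₑ = Σ (rowᵢ·colᵢ)/N² = (58·57 + 99·97 + 111·95 + 126·123 + 61·83)/455² = 0.2126
κ = (pₒ − pₑ)/(1 − pₑ) = (0.8044 − 0.2126)/(1 − 0.2126) = 0.752

0.752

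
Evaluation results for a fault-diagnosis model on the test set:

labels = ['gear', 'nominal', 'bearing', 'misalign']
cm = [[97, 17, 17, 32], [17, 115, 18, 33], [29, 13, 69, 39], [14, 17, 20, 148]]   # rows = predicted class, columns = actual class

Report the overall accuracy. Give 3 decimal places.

0.617

Accuracy = trace / total = (97+115+69+148=429) / 695 = 429/695 = 0.617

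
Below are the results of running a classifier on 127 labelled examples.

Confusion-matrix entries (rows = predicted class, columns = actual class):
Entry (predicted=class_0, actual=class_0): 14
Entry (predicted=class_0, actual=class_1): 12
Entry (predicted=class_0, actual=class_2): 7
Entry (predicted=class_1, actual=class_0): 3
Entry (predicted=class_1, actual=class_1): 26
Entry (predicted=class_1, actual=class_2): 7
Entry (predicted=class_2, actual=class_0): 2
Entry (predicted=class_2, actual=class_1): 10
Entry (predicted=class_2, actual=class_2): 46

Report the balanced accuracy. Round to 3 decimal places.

Balanced accuracy = mean of per-class recall.
  class_0: recall = 14/19 = 0.7368
  class_1: recall = 26/48 = 0.5417
  class_2: recall = 46/60 = 0.7667
Mean = (0.7368 + 0.5417 + 0.7667) / 3 = 0.682

0.682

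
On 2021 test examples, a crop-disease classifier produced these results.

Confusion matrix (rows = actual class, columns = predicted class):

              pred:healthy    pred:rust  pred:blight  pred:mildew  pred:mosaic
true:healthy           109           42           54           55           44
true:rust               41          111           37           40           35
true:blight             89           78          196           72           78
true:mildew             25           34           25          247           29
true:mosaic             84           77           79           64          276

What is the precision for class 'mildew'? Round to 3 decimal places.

0.517

One-vs-rest for 'mildew': TP = diagonal; FP = other classes predicted 'mildew'; FN = 'mildew' predicted as other.
precision = TP/(TP+FP).
mildew: TP=247, FP=55+40+72+64=231 → 247/478 = 0.5167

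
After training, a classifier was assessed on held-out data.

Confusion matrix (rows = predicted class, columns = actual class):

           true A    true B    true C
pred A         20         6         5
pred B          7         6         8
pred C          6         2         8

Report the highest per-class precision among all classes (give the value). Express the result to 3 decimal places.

0.645

Per-class precision (TP/(TP+FP)):
  A: TP=20, FP=6+5=11 → 20/31 = 0.6452
  B: TP=6, FP=7+8=15 → 6/21 = 0.2857
  C: TP=8, FP=6+2=8 → 8/16 = 0.5000
Highest is class 'A' with precision = 0.645.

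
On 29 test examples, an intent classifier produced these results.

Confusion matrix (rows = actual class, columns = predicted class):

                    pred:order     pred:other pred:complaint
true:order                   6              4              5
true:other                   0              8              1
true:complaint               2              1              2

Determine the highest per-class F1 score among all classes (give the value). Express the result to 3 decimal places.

0.727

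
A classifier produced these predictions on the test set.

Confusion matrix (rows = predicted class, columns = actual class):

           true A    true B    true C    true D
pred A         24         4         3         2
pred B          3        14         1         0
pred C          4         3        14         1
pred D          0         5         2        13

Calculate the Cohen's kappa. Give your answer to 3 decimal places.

Observed agreement pₒ = trace/N = 65/93 = 0.6989
Expected agreement pₑ = Σ (rowᵢ·colᵢ)/N² = (31·33 + 26·18 + 20·22 + 16·20)/93² = 0.2603
κ = (pₒ − pₑ)/(1 − pₑ) = (0.6989 − 0.2603)/(1 − 0.2603) = 0.593

0.593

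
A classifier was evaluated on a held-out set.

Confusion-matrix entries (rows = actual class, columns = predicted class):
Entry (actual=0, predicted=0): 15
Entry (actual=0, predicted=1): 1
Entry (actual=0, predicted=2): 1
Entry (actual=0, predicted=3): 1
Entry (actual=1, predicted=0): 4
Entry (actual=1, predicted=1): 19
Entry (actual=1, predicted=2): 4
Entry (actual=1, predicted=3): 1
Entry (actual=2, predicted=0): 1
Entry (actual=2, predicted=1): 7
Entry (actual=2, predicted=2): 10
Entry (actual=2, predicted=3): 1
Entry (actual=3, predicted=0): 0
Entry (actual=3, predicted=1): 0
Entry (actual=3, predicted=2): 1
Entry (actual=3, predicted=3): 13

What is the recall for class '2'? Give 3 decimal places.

Treat '2' as positive and all other classes as negative.
recall = TP/(TP+FN).
2: TP=10, FN=1+7+1=9 → 10/19 = 0.5263

0.526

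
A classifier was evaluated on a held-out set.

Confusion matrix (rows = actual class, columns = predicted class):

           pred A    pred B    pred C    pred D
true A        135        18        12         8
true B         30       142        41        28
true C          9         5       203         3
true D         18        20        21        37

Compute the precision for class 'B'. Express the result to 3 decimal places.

Take TP from the diagonal, FP from the rest of the 'B' prediction marginal, FN from the rest of the 'B' actual marginal.
precision = TP/(TP+FP).
B: TP=142, FP=18+5+20=43 → 142/185 = 0.7676

0.768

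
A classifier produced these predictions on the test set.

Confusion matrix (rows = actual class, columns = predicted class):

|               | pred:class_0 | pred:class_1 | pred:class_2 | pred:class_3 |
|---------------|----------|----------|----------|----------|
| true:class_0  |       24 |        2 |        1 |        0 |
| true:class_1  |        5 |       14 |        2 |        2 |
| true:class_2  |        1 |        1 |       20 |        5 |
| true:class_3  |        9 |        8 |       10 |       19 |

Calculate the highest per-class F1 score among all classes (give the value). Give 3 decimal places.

0.727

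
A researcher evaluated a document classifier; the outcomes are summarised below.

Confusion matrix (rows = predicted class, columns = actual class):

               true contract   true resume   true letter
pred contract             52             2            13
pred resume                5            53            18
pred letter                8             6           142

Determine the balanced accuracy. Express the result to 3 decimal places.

Balanced accuracy = mean of per-class recall.
  contract: recall = 52/65 = 0.8000
  resume: recall = 53/61 = 0.8689
  letter: recall = 142/173 = 0.8208
Mean = (0.8000 + 0.8689 + 0.8208) / 3 = 0.830

0.830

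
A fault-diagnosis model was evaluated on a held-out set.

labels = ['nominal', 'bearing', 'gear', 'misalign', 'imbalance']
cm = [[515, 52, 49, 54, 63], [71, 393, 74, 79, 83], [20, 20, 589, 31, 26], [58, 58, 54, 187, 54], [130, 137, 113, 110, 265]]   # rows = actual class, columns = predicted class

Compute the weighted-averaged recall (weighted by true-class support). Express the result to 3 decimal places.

Per-class recall (TP/(TP+FN)):
  nominal: TP=515, FN=52+49+54+63=218 → 515/733 = 0.7026
  bearing: TP=393, FN=71+74+79+83=307 → 393/700 = 0.5614
  gear: TP=589, FN=20+20+31+26=97 → 589/686 = 0.8586
  misalign: TP=187, FN=58+58+54+54=224 → 187/411 = 0.4550
  imbalance: TP=265, FN=130+137+113+110=490 → 265/755 = 0.3510
Weighted-recall = Σ (supportᵢ/N)·recallᵢ with N=3285: (733/3285)·0.7026 + (700/3285)·0.5614 + (686/3285)·0.8586 + (411/3285)·0.4550 + (755/3285)·0.3510 = 0.593

0.593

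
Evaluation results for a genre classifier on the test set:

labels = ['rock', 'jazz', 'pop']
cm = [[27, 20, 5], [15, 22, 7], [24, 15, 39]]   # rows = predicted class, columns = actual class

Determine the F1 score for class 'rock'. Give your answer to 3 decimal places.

0.458

Treat 'rock' as positive and all other classes as negative.
F1 score = 2·TP/(2·TP+FP+FN).
rock: TP=27, FP=20+5=25, FN=15+24=39 → 54/118 = 0.4576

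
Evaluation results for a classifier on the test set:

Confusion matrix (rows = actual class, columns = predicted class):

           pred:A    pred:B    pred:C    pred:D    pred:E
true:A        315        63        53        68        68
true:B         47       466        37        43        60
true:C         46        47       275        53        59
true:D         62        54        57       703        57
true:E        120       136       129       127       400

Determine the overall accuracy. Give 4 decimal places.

Accuracy = trace / total = (315+466+275+703+400=2159) / 3545 = 2159/3545 = 0.6090

0.6090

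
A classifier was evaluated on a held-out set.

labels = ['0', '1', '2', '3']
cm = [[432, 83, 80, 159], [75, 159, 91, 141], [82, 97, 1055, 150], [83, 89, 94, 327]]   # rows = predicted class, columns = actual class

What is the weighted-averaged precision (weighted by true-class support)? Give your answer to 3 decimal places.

0.615

Per-class precision (TP/(TP+FP)):
  0: TP=432, FP=83+80+159=322 → 432/754 = 0.5729
  1: TP=159, FP=75+91+141=307 → 159/466 = 0.3412
  2: TP=1055, FP=82+97+150=329 → 1055/1384 = 0.7623
  3: TP=327, FP=83+89+94=266 → 327/593 = 0.5514
Weighted-precision = Σ (supportᵢ/N)·precisionᵢ with N=3197: (672/3197)·0.5729 + (428/3197)·0.3412 + (1320/3197)·0.7623 + (777/3197)·0.5514 = 0.615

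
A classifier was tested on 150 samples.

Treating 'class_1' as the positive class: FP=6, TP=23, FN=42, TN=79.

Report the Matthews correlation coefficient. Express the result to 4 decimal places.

0.3554

MCC = (TP·TN − FP·FN) / √((TP+FP)(TP+FN)(TN+FP)(TN+FN))
Numerator = 23·79 − 6·42 = 1565
Denominator = √(29·65·85·121) = √19387225 = 4403.0927
MCC = 1565 / 4403.0927 = 0.3554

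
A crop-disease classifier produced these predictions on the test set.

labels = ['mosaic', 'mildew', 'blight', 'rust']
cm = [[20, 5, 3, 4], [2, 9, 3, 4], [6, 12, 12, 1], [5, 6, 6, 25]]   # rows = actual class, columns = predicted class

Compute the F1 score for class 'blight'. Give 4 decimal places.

0.4364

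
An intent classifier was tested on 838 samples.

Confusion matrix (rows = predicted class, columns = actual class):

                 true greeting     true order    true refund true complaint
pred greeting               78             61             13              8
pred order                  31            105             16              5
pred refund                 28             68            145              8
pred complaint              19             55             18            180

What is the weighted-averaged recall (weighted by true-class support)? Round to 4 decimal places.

0.6062

Per-class recall (TP/(TP+FN)):
  greeting: TP=78, FN=31+28+19=78 → 78/156 = 0.50000
  order: TP=105, FN=61+68+55=184 → 105/289 = 0.36332
  refund: TP=145, FN=13+16+18=47 → 145/192 = 0.75521
  complaint: TP=180, FN=8+5+8=21 → 180/201 = 0.89552
Weighted-recall = Σ (supportᵢ/N)·recallᵢ with N=838: (156/838)·0.50000 + (289/838)·0.36332 + (192/838)·0.75521 + (201/838)·0.89552 = 0.6062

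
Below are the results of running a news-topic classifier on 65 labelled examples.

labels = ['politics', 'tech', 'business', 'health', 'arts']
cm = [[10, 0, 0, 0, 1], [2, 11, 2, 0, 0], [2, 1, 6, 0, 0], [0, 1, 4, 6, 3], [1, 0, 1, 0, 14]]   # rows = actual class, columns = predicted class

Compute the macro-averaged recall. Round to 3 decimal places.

Per-class recall (TP/(TP+FN)):
  politics: TP=10, FN=0+0+0+1=1 → 10/11 = 0.9091
  tech: TP=11, FN=2+2+0+0=4 → 11/15 = 0.7333
  business: TP=6, FN=2+1+0+0=3 → 6/9 = 0.6667
  health: TP=6, FN=0+1+4+3=8 → 6/14 = 0.4286
  arts: TP=14, FN=1+0+1+0=2 → 14/16 = 0.8750
Macro-recall = mean = (0.9091 + 0.7333 + 0.6667 + 0.4286 + 0.8750) / 5 = 0.723

0.723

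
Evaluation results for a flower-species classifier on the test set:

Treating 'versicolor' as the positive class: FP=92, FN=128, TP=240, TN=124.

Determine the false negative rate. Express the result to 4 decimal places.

0.3478

FNR = FN/(FN+TP) = 128/(128+240) = 0.3478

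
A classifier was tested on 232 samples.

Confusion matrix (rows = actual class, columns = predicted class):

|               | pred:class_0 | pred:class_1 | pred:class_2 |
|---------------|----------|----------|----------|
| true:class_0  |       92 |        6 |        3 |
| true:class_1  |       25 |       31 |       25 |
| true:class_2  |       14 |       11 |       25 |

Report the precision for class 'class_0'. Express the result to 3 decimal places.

One-vs-rest for 'class_0': TP = diagonal; FP = other classes predicted 'class_0'; FN = 'class_0' predicted as other.
precision = TP/(TP+FP).
class_0: TP=92, FP=25+14=39 → 92/131 = 0.7023

0.702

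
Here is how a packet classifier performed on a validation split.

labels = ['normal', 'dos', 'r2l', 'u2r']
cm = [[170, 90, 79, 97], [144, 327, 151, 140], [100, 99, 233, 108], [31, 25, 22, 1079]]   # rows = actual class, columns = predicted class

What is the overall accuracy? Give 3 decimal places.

0.625

Accuracy = trace / total = (170+327+233+1079=1809) / 2895 = 1809/2895 = 0.625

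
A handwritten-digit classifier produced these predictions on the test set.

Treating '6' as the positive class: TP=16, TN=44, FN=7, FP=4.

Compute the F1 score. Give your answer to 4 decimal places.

Precision = TP/(TP+FP) = 16/20 = 0.8000
Recall = TP/(TP+FN) = 16/23 = 0.6957
F1 = 2·TP/(2·TP+FP+FN) = 32/43 = 0.7442

0.7442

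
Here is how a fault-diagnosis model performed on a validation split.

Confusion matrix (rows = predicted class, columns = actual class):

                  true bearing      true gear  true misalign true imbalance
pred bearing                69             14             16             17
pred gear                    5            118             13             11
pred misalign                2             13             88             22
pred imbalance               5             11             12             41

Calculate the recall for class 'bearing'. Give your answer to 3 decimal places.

0.852

Treat 'bearing' as positive and all other classes as negative.
recall = TP/(TP+FN).
bearing: TP=69, FN=5+2+5=12 → 69/81 = 0.8519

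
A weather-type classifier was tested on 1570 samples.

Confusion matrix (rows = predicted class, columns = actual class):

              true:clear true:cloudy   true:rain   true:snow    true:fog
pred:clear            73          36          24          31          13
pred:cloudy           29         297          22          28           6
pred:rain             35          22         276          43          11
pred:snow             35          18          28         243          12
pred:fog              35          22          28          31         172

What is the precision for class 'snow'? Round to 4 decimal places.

One-vs-rest for 'snow': TP = diagonal; FP = other classes predicted 'snow'; FN = 'snow' predicted as other.
precision = TP/(TP+FP).
snow: TP=243, FP=35+18+28+12=93 → 243/336 = 0.72321

0.7232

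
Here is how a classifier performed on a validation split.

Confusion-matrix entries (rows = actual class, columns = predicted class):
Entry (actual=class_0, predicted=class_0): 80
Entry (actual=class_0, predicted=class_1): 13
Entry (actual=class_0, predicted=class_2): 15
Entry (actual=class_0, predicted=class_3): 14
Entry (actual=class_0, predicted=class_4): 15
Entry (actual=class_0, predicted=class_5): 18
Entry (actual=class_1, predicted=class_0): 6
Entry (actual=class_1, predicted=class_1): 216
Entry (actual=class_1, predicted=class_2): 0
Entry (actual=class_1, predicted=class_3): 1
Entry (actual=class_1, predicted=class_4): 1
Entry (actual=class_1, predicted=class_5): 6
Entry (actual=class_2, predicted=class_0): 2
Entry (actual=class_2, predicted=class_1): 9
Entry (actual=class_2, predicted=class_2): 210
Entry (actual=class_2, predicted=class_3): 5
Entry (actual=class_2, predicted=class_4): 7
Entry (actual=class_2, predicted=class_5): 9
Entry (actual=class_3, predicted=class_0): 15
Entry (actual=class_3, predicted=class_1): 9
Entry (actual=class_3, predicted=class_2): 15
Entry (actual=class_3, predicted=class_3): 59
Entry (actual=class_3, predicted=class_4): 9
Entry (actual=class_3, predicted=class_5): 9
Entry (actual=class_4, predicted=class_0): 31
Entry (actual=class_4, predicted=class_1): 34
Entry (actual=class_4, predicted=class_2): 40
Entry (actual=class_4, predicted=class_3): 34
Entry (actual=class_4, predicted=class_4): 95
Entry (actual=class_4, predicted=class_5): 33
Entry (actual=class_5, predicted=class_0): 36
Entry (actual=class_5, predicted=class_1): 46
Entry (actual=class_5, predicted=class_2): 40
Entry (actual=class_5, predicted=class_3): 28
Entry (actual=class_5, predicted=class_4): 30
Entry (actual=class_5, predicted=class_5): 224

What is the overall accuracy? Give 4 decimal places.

Accuracy = trace / total = (80+216+210+59+95+224=884) / 1414 = 884/1414 = 0.6252

0.6252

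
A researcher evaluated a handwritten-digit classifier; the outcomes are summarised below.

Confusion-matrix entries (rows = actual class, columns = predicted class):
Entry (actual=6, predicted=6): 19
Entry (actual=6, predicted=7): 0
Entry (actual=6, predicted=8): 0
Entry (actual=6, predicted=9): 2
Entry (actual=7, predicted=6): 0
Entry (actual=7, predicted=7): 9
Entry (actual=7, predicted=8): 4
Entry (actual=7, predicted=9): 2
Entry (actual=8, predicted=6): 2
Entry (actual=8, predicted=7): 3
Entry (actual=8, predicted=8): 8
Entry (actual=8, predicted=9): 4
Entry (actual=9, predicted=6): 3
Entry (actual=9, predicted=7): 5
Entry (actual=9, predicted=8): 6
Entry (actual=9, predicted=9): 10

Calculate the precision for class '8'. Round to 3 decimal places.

Treat '8' as positive and all other classes as negative.
precision = TP/(TP+FP).
8: TP=8, FP=0+4+6=10 → 8/18 = 0.4444

0.444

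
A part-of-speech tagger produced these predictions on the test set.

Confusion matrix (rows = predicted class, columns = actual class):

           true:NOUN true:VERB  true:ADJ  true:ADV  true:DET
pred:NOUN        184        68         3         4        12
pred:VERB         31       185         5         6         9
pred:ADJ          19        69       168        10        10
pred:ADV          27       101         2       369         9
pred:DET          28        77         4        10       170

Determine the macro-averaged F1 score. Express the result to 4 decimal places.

0.6777

Per-class F1 score (2·TP/(2·TP+FP+FN)):
  NOUN: TP=184, FP=68+3+4+12=87, FN=31+19+27+28=105 → 368/560 = 0.65714
  VERB: TP=185, FP=31+5+6+9=51, FN=68+69+101+77=315 → 370/736 = 0.50272
  ADJ: TP=168, FP=19+69+10+10=108, FN=3+5+2+4=14 → 336/458 = 0.73362
  ADV: TP=369, FP=27+101+2+9=139, FN=4+6+10+10=30 → 738/907 = 0.81367
  DET: TP=170, FP=28+77+4+10=119, FN=12+9+10+9=40 → 340/499 = 0.68136
Macro-F1 score = mean = (0.65714 + 0.50272 + 0.73362 + 0.81367 + 0.68136) / 5 = 0.6777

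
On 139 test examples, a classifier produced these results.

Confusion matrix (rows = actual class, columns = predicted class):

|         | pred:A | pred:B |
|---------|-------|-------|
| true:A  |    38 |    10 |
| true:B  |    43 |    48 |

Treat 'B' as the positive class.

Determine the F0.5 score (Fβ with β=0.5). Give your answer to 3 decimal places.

0.743

Fβ = (1+β²)·TP / ((1+β²)·TP + β²·FN + FP), with β²=1/4
= 1.25·48 / (1.25·48 + 0.25·43 + 10) = 0.743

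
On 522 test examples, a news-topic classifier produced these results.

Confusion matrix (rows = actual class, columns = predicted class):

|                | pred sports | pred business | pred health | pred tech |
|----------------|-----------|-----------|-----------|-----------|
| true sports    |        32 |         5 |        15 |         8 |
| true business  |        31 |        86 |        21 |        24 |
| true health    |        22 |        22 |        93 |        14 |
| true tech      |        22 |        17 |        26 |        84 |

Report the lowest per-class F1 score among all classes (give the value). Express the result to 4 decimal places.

0.3832

Per-class F1 score (2·TP/(2·TP+FP+FN)):
  sports: TP=32, FP=31+22+22=75, FN=5+15+8=28 → 64/167 = 0.38323
  business: TP=86, FP=5+22+17=44, FN=31+21+24=76 → 172/292 = 0.58904
  health: TP=93, FP=15+21+26=62, FN=22+22+14=58 → 186/306 = 0.60784
  tech: TP=84, FP=8+24+14=46, FN=22+17+26=65 → 168/279 = 0.60215
Lowest is class 'sports' with F1 score = 0.3832.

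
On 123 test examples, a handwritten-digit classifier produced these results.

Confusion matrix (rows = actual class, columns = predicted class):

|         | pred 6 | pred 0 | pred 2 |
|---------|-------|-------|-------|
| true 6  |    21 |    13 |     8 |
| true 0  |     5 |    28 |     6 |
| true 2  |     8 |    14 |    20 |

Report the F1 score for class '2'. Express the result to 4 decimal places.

0.5263

F1 score = 2·TP/(2·TP+FP+FN).
2: TP=20, FP=8+6=14, FN=8+14=22 → 40/76 = 0.52632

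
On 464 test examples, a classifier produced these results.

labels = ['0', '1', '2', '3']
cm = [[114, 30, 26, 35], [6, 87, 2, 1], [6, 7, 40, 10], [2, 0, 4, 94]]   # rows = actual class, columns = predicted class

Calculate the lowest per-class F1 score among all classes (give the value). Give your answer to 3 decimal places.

Per-class F1 score (2·TP/(2·TP+FP+FN)):
  0: TP=114, FP=6+6+2=14, FN=30+26+35=91 → 228/333 = 0.6847
  1: TP=87, FP=30+7+0=37, FN=6+2+1=9 → 174/220 = 0.7909
  2: TP=40, FP=26+2+4=32, FN=6+7+10=23 → 80/135 = 0.5926
  3: TP=94, FP=35+1+10=46, FN=2+0+4=6 → 188/240 = 0.7833
Lowest is class '2' with F1 score = 0.593.

0.593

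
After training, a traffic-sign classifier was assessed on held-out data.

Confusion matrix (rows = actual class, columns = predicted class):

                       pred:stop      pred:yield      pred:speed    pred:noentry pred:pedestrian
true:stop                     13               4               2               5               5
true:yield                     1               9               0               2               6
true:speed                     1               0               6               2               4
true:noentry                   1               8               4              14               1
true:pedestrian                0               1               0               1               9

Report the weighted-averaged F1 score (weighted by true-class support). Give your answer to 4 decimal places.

0.5219

Per-class F1 score (2·TP/(2·TP+FP+FN)):
  stop: TP=13, FP=1+1+1+0=3, FN=4+2+5+5=16 → 26/45 = 0.57778
  yield: TP=9, FP=4+0+8+1=13, FN=1+0+2+6=9 → 18/40 = 0.45000
  speed: TP=6, FP=2+0+4+0=6, FN=1+0+2+4=7 → 12/25 = 0.48000
  noentry: TP=14, FP=5+2+2+1=10, FN=1+8+4+1=14 → 28/52 = 0.53846
  pedestrian: TP=9, FP=5+6+4+1=16, FN=0+1+0+1=2 → 18/36 = 0.50000
Weighted-F1 score = Σ (supportᵢ/N)·F1 scoreᵢ with N=99: (29/99)·0.57778 + (18/99)·0.45000 + (13/99)·0.48000 + (28/99)·0.53846 + (11/99)·0.50000 = 0.5219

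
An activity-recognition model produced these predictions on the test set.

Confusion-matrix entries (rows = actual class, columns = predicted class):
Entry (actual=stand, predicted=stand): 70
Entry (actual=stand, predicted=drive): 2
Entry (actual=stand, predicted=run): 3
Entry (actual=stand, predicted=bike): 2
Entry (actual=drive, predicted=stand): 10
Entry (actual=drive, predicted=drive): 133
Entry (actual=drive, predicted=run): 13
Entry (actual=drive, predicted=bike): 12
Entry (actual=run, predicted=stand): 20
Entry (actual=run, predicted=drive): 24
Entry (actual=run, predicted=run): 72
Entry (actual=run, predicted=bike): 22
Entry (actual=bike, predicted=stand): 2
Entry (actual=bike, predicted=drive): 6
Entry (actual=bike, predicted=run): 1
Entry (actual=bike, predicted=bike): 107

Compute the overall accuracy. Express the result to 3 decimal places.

0.766

Accuracy = trace / total = (70+133+72+107=382) / 499 = 382/499 = 0.766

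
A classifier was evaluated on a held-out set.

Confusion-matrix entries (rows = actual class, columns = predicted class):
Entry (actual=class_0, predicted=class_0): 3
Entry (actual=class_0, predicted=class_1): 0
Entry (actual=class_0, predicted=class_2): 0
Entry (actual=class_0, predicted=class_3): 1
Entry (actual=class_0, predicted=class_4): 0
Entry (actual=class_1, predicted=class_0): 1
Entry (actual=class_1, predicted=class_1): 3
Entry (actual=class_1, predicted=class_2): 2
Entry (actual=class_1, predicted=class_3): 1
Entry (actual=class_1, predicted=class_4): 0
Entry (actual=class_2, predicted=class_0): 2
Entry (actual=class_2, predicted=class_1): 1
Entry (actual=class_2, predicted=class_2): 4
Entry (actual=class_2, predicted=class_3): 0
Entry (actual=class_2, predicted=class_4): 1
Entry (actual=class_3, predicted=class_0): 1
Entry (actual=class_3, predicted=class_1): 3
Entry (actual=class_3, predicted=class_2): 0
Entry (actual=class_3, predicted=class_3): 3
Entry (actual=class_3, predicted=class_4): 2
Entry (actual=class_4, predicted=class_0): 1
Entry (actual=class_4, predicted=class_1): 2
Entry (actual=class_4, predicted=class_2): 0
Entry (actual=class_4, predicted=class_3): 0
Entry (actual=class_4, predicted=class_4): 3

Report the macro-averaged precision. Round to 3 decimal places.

Per-class precision (TP/(TP+FP)):
  class_0: TP=3, FP=1+2+1+1=5 → 3/8 = 0.3750
  class_1: TP=3, FP=0+1+3+2=6 → 3/9 = 0.3333
  class_2: TP=4, FP=0+2+0+0=2 → 4/6 = 0.6667
  class_3: TP=3, FP=1+1+0+0=2 → 3/5 = 0.6000
  class_4: TP=3, FP=0+0+1+2=3 → 3/6 = 0.5000
Macro-precision = mean = (0.3750 + 0.3333 + 0.6667 + 0.6000 + 0.5000) / 5 = 0.495

0.495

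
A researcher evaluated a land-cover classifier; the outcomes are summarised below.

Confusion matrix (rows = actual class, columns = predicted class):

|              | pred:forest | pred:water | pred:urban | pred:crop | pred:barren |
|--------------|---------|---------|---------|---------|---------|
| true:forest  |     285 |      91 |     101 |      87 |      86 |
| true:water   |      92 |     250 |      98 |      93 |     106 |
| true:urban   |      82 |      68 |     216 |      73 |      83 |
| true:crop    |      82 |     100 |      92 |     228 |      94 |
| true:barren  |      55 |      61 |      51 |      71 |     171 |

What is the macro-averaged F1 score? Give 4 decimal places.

Per-class F1 score (2·TP/(2·TP+FP+FN)):
  forest: TP=285, FP=92+82+82+55=311, FN=91+101+87+86=365 → 570/1246 = 0.45746
  water: TP=250, FP=91+68+100+61=320, FN=92+98+93+106=389 → 500/1209 = 0.41356
  urban: TP=216, FP=101+98+92+51=342, FN=82+68+73+83=306 → 432/1080 = 0.40000
  crop: TP=228, FP=87+93+73+71=324, FN=82+100+92+94=368 → 456/1148 = 0.39721
  barren: TP=171, FP=86+106+83+94=369, FN=55+61+51+71=238 → 342/949 = 0.36038
Macro-F1 score = mean = (0.45746 + 0.41356 + 0.40000 + 0.39721 + 0.36038) / 5 = 0.4057

0.4057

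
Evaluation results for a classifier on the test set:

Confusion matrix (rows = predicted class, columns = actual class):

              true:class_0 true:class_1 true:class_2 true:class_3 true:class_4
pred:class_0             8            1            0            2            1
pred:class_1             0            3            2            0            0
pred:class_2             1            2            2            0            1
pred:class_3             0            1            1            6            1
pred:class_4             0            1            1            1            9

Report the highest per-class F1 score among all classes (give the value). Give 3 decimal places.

0.762

Per-class F1 score (2·TP/(2·TP+FP+FN)):
  class_0: TP=8, FP=1+0+2+1=4, FN=0+1+0+0=1 → 16/21 = 0.7619
  class_1: TP=3, FP=0+2+0+0=2, FN=1+2+1+1=5 → 6/13 = 0.4615
  class_2: TP=2, FP=1+2+0+1=4, FN=0+2+1+1=4 → 4/12 = 0.3333
  class_3: TP=6, FP=0+1+1+1=3, FN=2+0+0+1=3 → 12/18 = 0.6667
  class_4: TP=9, FP=0+1+1+1=3, FN=1+0+1+1=3 → 18/24 = 0.7500
Highest is class 'class_0' with F1 score = 0.762.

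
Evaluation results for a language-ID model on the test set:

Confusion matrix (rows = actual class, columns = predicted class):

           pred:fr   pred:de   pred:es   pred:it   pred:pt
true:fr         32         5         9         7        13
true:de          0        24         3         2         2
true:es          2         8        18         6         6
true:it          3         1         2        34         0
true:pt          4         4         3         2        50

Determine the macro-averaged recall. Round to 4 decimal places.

0.6705

Per-class recall (TP/(TP+FN)):
  fr: TP=32, FN=5+9+7+13=34 → 32/66 = 0.48485
  de: TP=24, FN=0+3+2+2=7 → 24/31 = 0.77419
  es: TP=18, FN=2+8+6+6=22 → 18/40 = 0.45000
  it: TP=34, FN=3+1+2+0=6 → 34/40 = 0.85000
  pt: TP=50, FN=4+4+3+2=13 → 50/63 = 0.79365
Macro-recall = mean = (0.48485 + 0.77419 + 0.45000 + 0.85000 + 0.79365) / 5 = 0.6705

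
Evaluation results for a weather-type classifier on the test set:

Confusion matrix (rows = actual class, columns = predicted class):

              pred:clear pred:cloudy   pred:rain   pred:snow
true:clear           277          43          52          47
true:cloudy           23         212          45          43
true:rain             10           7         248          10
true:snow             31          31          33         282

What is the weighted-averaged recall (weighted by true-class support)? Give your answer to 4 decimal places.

0.7310

Per-class recall (TP/(TP+FN)):
  clear: TP=277, FN=43+52+47=142 → 277/419 = 0.66110
  cloudy: TP=212, FN=23+45+43=111 → 212/323 = 0.65635
  rain: TP=248, FN=10+7+10=27 → 248/275 = 0.90182
  snow: TP=282, FN=31+31+33=95 → 282/377 = 0.74801
Weighted-recall = Σ (supportᵢ/N)·recallᵢ with N=1394: (419/1394)·0.66110 + (323/1394)·0.65635 + (275/1394)·0.90182 + (377/1394)·0.74801 = 0.7310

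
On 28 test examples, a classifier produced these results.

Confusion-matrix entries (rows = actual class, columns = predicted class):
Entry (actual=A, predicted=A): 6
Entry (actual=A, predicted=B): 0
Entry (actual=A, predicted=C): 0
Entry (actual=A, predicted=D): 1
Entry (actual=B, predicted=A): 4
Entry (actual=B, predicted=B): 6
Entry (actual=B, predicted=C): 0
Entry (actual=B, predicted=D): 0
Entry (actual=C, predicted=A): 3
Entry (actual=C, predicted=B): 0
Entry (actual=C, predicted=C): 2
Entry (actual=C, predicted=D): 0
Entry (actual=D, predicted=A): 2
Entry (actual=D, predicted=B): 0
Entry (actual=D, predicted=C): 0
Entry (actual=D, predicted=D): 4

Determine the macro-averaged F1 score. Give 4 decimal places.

0.6485

Per-class F1 score (2·TP/(2·TP+FP+FN)):
  A: TP=6, FP=4+3+2=9, FN=0+0+1=1 → 12/22 = 0.54545
  B: TP=6, FP=0+0+0=0, FN=4+0+0=4 → 12/16 = 0.75000
  C: TP=2, FP=0+0+0=0, FN=3+0+0=3 → 4/7 = 0.57143
  D: TP=4, FP=1+0+0=1, FN=2+0+0=2 → 8/11 = 0.72727
Macro-F1 score = mean = (0.54545 + 0.75000 + 0.57143 + 0.72727) / 4 = 0.6485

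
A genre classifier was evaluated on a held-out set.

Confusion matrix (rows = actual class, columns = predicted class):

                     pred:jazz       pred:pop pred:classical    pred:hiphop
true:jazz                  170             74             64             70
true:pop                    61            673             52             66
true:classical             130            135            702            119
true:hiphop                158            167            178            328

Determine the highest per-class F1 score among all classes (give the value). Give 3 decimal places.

0.708

Per-class F1 score (2·TP/(2·TP+FP+FN)):
  jazz: TP=170, FP=61+130+158=349, FN=74+64+70=208 → 340/897 = 0.3790
  pop: TP=673, FP=74+135+167=376, FN=61+52+66=179 → 1346/1901 = 0.7080
  classical: TP=702, FP=64+52+178=294, FN=130+135+119=384 → 1404/2082 = 0.6744
  hiphop: TP=328, FP=70+66+119=255, FN=158+167+178=503 → 656/1414 = 0.4639
Highest is class 'pop' with F1 score = 0.708.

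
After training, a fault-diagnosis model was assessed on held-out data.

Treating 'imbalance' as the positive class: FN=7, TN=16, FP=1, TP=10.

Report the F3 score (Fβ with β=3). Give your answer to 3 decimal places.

0.610

Fβ = (1+β²)·TP / ((1+β²)·TP + β²·FN + FP), with β²=9
= 10·10 / (10·10 + 9·7 + 1) = 0.610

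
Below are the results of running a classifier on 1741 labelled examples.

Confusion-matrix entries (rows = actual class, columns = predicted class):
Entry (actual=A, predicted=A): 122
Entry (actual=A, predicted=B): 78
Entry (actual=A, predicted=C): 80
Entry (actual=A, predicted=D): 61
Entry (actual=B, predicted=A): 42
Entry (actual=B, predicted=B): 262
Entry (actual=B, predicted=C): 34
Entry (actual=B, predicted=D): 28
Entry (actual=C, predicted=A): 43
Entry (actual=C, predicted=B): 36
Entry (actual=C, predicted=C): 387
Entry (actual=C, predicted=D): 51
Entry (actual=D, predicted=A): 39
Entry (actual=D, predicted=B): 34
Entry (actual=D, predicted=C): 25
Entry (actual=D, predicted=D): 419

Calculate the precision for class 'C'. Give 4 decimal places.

Treat 'C' as positive and all other classes as negative.
precision = TP/(TP+FP).
C: TP=387, FP=80+34+25=139 → 387/526 = 0.73574

0.7357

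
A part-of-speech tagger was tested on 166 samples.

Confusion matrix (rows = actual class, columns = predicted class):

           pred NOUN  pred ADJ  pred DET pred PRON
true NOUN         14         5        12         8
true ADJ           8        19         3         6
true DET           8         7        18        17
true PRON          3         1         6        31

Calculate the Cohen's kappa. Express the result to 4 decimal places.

0.3239

Observed agreement pₒ = trace/N = 82/166 = 0.49398
Expected agreement pₑ = Σ (rowᵢ·colᵢ)/N² = (39·33 + 36·32 + 50·39 + 41·62)/166² = 0.25152
κ = (pₒ − pₑ)/(1 − pₑ) = (0.49398 − 0.25152)/(1 − 0.25152) = 0.3239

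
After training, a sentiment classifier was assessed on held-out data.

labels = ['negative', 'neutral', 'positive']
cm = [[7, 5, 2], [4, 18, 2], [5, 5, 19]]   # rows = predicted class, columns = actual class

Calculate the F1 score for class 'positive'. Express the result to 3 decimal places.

Take TP from the diagonal, FP from the rest of the 'positive' prediction marginal, FN from the rest of the 'positive' actual marginal.
F1 score = 2·TP/(2·TP+FP+FN).
positive: TP=19, FP=5+5=10, FN=2+2=4 → 38/52 = 0.7308

0.731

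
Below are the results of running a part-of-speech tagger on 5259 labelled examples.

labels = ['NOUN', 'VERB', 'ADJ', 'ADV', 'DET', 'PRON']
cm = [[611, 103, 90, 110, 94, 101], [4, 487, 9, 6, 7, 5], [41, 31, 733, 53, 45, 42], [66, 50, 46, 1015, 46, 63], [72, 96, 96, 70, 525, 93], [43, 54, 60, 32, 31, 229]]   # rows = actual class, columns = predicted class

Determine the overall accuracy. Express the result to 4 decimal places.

0.6845

Accuracy = trace / total = (611+487+733+1015+525+229=3600) / 5259 = 3600/5259 = 0.6845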